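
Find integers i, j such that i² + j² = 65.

We need to find integers i, j > 0 such that i² + j² = 65.
Trying i = 1: j² = 65 - 1² = 65 - 1 = 64
j = 8
Check: 1² + 8² = 1 + 64 = 65 ✓

65 = 1² + 8²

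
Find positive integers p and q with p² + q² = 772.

We need to find integers p, q > 0 such that p² + q² = 772.
Trying p = 14: q² = 772 - 14² = 772 - 196 = 576
q = 24
Check: 14² + 24² = 196 + 576 = 772 ✓

772 = 14² + 24²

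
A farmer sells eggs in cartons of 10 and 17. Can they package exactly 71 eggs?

We need non-negative a, b with 10a + 17b = 71.
gcd(10, 17) = 1 divides 71.
Try a = 2: 17b = 71 - 20 = 51, so b = 3.
One way: 2 cartons of 10 and 3 cartons of 17.

Yes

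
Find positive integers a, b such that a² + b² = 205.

Search for a with 205 - a² a perfect square.
a = 3: 205 - 3² = 205 - 9 = 196 = 14² ✓
So a = 3, b = 14.

a = 3, b = 14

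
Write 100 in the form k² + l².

We need to find integers k, l > 0 such that k² + l² = 100.
Trying k = 6: l² = 100 - 6² = 100 - 36 = 64
l = 8
Check: 6² + 8² = 36 + 64 = 100 ✓

100 = 6² + 8²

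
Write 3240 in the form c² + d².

We need to find integers c, d > 0 such that c² + d² = 3240.
Trying c = 18: d² = 3240 - 18² = 3240 - 324 = 2916
d = 54
Check: 18² + 54² = 324 + 2916 = 3240 ✓

3240 = 18² + 54²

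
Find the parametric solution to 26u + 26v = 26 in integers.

Step 1: Compute gcd(26, 26) = 26.
Since 26 divides 26, solutions exist.

Step 2: Find a particular solution using extended Euclidean algorithm.
We get u₀ = 0, v₀ = 1.
Check: 26*0 + 26*1 = 26 = 26 ✓

Step 3: Write the general solution.
u = 0 + (26/26)t = 0 + 1t
v = 1 - (26/26)t = 1 - 1t
for any integer t.

u = 0 + 1t, v = 1 - 1t for integer t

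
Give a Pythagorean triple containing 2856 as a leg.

We need the other leg and hypotenuse such that 2856² + x² = c².
Take x = 558, c = 2910: 2856² + 558² = 8156736 + 311364 = 8468100 = 2910² ✓
Triple: (558, 2856, 2910)

(558, 2856, 2910)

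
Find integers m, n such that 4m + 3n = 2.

Step 1: Check solvability.
gcd(4, 3) = 1
Since 1 divides 2, solutions exist.

Step 2: Apply extended Euclidean algorithm to find gcd.
We find integers such that 4*x0 + 3*y0 = 1

Step 3: Scale the particular solution.
Multiply by 2/1 = 2:
m = 2, n = -2

Step 4: Verify.
4*(2) + 3*(-2) = 2 = 2 ✓

m = 2, n = -2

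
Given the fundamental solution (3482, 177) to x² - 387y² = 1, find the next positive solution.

Solutions to x² - Dy² = 1 are generated by powers of (x₀ + y₀√D).
The next solution satisfies x₁ + y₁√387 = (x₀ + y₀√387)², giving:
x₁ = x₀² + 387y₀² = 3482² + 387·177² = 12124324 + 12124323 = 24248647
y₁ = 2x₀y₀ = 2·3482·177 = 1232628

Verify: 24248647² - 387·1232628² = 587996881330609 - 587996881330608 = 1 ✓

x = 24248647, y = 1232628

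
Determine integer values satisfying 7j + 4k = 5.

Step 1: Check solvability.
gcd(7, 4) = 1
Since 1 divides 5, solutions exist.

Step 2: Apply extended Euclidean algorithm to find gcd.
We find integers such that 7*x0 + 4*y0 = 1

Step 3: Scale the particular solution.
Multiply by 5/1 = 5:
j = -5, k = 10

Step 4: Verify.
7*(-5) + 4*(10) = 5 = 5 ✓

j = -5, k = 10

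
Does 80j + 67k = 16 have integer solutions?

Step 1: Compute gcd(80, 67).
gcd(80, 67) = 1

Step 2: Check divisibility.
Does 1 divide 16? 16 = 1 x 16, so yes.

By the theorem on linear Diophantine equations, 80j + 67k = 16 has integer solutions if and only if gcd(80, 67) divides 16. Since 1 | 16, solutions exist.

Yes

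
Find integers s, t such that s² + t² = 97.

We need to find integers s, t > 0 such that s² + t² = 97.
Trying s = 4: t² = 97 - 4² = 97 - 16 = 81
t = 9
Check: 4² + 9² = 16 + 81 = 97 ✓

97 = 4² + 9²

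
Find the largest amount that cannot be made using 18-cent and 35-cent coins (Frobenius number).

For two coprime denominations a and b, the Frobenius number (largest value not representable as a non-negative combination) is ab - a - b.
Here gcd(18, 35) = 1, so they are coprime.
F(18, 35) = 18·35 - 18 - 35 = 630 - 53 = 577

577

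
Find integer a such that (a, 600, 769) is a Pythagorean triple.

a² = c² - b² = 769² - 600² = 591361 - 360000 = 231361
a = sqrt(231361) = 481

481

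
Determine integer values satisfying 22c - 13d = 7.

Step 1: Check solvability.
gcd(22, 13) = 1
Since 1 divides 7, solutions exist.

Step 2: Apply extended Euclidean algorithm to find gcd.
We find integers such that 22*x0 + 13*y0 = 1

Step 3: Scale the particular solution.
Multiply by 7/1 = 7:
c = 21, d = 35

Step 4: Verify.
22*(21) - 13*(35) = 7 = 7 ✓

c = 21, d = 35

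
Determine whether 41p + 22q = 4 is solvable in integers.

Step 1: Compute gcd(41, 22).
gcd(41, 22) = 1

Step 2: Check divisibility.
Does 1 divide 4? 4 = 1 x 4, so yes.

By the theorem on linear Diophantine equations, 41p + 22q = 4 has integer solutions if and only if gcd(41, 22) divides 4. Since 1 | 4, solutions exist.

Yes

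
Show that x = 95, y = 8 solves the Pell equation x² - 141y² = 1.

Compute x² = 95² = 9025
Compute 141y² = 141·8² = 141·64 = 9024
x² - 141y² = 9025 - 9024 = 1
Since this equals 1, (95, 8) is a solution.

Yes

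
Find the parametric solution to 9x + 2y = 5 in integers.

Step 1: Compute gcd(9, 2) = 1.
Since 1 divides 5, solutions exist.

Step 2: Find a particular solution using extended Euclidean algorithm.
We get x₀ = 5, y₀ = -20.
Check: 9*5 + 2*-20 = 5 = 5 ✓

Step 3: Write the general solution.
x = 5 + (2/1)t = 5 + 2t
y = -20 - (9/1)t = -20 - 9t
for any integer t.

x = 5 + 2t, y = -20 - 9t for integer t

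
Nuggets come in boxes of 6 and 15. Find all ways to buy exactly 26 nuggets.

We need non-negative integers (x, y) with 6x + 15y = 26.
For each x in 0..4, check if 26 - 6x is a non-negative multiple of 15.
No x yields an integer y ≥ 0.

No solution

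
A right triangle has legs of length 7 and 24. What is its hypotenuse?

c² = a² + b² = 7² + 24² = 49 + 576 = 625
c = 25

25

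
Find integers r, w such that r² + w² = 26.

We need to find integers r, w > 0 such that r² + w² = 26.
Trying r = 1: w² = 26 - 1² = 26 - 1 = 25
w = 5
Check: 1² + 5² = 1 + 25 = 26 ✓

26 = 1² + 5²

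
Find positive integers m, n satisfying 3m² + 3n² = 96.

Try small values of m and check whether (96 - 3m²)/3 is a perfect square.
m = 4: 3·4² = 48, so 3n² = 96 - 48 = 48, giving n² = 16, n = 4.
Check: 3·4² + 3·4² = 48 + 48 = 96 ✓

m = 4, n = 4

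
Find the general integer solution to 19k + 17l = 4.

Step 1: Compute gcd(19, 17) = 1.
Since 1 divides 4, solutions exist.

Step 2: Find a particular solution using extended Euclidean algorithm.
We get k₀ = -32, l₀ = 36.
Check: 19*-32 + 17*36 = 4 = 4 ✓

Step 3: Write the general solution.
k = -32 + (17/1)t = -32 + 17t
l = 36 - (19/1)t = 36 - 19t
for any integer t.

k = -32 + 17t, l = 36 - 19t for integer t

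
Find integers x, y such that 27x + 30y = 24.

Step 1: Check solvability.
gcd(27, 30) = 3
Since 3 divides 24, solutions exist.

Step 2: Apply extended Euclidean algorithm to find gcd.
We find integers such that 27*x0 + 30*y0 = 3

Step 3: Scale the particular solution.
Multiply by 24/3 = 8:
x = -8, y = 8

Step 4: Verify.
27*(-8) + 30*(8) = 24 = 24 ✓

x = -8, y = 8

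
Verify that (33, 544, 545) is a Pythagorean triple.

Compute a² + b² = 33² + 544² = 1089 + 295936 = 297025
Compute c² = 545² = 297025
Since 297025 = 297025, confirmed.

Yes, it is a Pythagorean triple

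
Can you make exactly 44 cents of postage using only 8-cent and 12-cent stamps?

We need non-negative x, y with 8x + 12y = 44.
gcd(8, 12) = 4 divides 44, so integer solutions exist.
Search for a non-negative one: x = 1 gives 12y = 44 - 8 = 36, so y = 3.
Check: 8·1 + 12·3 = 44 ✓

Yes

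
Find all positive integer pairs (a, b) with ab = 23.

The positive divisors of 23 are: 1, 23.
Each divisor d gives the pair (d, 23/d):
(1, 23), (23, 1)

(1, 23), (23, 1)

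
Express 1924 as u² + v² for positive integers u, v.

We need to find integers u, v > 0 such that u² + v² = 1924.
Trying u = 18: v² = 1924 - 18² = 1924 - 324 = 1600
v = 40
Check: 18² + 40² = 324 + 1600 = 1924 ✓

1924 = 18² + 40²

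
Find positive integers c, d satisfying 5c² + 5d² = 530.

Try small values of c and check whether (530 - 5c²)/5 is a perfect square.
c = 9: 5·9² = 405, so 5d² = 530 - 405 = 125, giving d² = 25, d = 5.
Check: 5·9² + 5·5² = 405 + 125 = 530 ✓

c = 9, d = 5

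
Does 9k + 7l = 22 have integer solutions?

Step 1: Compute gcd(9, 7).
gcd(9, 7) = 1

Step 2: Check divisibility.
Does 1 divide 22? 22 = 1 x 22, so yes.

By the theorem on linear Diophantine equations, 9k + 7l = 22 has integer solutions if and only if gcd(9, 7) divides 22. Since 1 | 22, solutions exist.

Yes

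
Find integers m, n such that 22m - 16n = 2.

Step 1: Check solvability.
gcd(22, 16) = 2
Since 2 divides 2, solutions exist.

Step 2: Apply extended Euclidean algorithm to find gcd.
We find integers such that 22*x0 + 16*y0 = 2

Step 3: Scale the particular solution.
Multiply by 2/2 = 1:
m = 3, n = 4

Step 4: Verify.
22*(3) - 16*(4) = 2 = 2 ✓

m = 3, n = 4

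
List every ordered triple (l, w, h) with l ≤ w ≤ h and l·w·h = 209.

Iterate l from 1 to ⌊209^(1/3)⌋. For each l dividing 209, iterate w ≥ l with w dividing 209/l, and set h = 209/(l·w).
Triples found (2): (1×1×209), (1×11×19)

(1×1×209), (1×11×19)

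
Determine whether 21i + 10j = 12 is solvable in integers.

Step 1: Compute gcd(21, 10).
gcd(21, 10) = 1

Step 2: Check divisibility.
Does 1 divide 12? 12 = 1 x 12, so yes.

By the theorem on linear Diophantine equations, 21i + 10j = 12 has integer solutions if and only if gcd(21, 10) divides 12. Since 1 | 12, solutions exist.

Yes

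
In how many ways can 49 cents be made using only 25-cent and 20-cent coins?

We need non-negative integers (x, y) with 25x + 20y = 49.
For each x from 0 to 1, check if (49 - 25x) is a non-negative multiple of 20.
Solutions (x, y): none
Count: 0

0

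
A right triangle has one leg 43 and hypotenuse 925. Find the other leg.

b² = c² - a² = 855625 - 1849 = 853776
b = 924

924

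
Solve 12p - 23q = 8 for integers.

Step 1: Check solvability.
gcd(12, 23) = 1
Since 1 divides 8, solutions exist.

Step 2: Apply extended Euclidean algorithm to find gcd.
We find integers such that 12*x0 + 23*y0 = 1

Step 3: Scale the particular solution.
Multiply by 8/1 = 8:
p = 16, q = 8

Step 4: Verify.
12*(16) - 23*(8) = 8 = 8 ✓

p = 16, q = 8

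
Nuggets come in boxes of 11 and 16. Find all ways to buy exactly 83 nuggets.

We need non-negative integers (x, y) with 11x + 16y = 83.
For each x in 0..7, check if 83 - 11x is a non-negative multiple of 16.
No x yields an integer y ≥ 0.

No solution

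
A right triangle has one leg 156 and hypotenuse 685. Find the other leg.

a² = c² - b² = 469225 - 24336 = 444889
a = 667

667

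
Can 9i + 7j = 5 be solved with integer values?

Step 1: Compute gcd(9, 7).
gcd(9, 7) = 1

Step 2: Check divisibility.
Does 1 divide 5? 5 = 1 x 5, so yes.

By the theorem on linear Diophantine equations, 9i + 7j = 5 has integer solutions if and only if gcd(9, 7) divides 5. Since 1 | 5, solutions exist.

Yes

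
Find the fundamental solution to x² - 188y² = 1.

We seek the smallest positive integers (x, y) with x² - 188y² = 1, i.e., x² = 188y² + 1.
Try successive y values:
y = 1: x² = 188·1² + 1 = 189, not a perfect square
y = 2: x² = 188·2² + 1 = 753, not a perfect square
y = 3: x² = 188·3² + 1 = 1693, not a perfect square
... continuing the search (or via continued fractions) ...
y = 336: x² = 188·336² + 1 = 21224449, x = 4607 ✓

Verify: 4607² - 188·336² = 21224449 - 21224448 = 1 ✓

x = 4607, y = 336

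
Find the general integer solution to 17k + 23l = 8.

Step 1: Compute gcd(17, 23) = 1.
Since 1 divides 8, solutions exist.

Step 2: Find a particular solution using extended Euclidean algorithm.
We get k₀ = -32, l₀ = 24.
Check: 17*-32 + 23*24 = 8 = 8 ✓

Step 3: Write the general solution.
k = -32 + (23/1)t = -32 + 23t
l = 24 - (17/1)t = 24 - 17t
for any integer t.

k = -32 + 23t, l = 24 - 17t for integer t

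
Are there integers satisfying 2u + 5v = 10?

Step 1: Compute gcd(2, 5).
gcd(2, 5) = 1

Step 2: Check divisibility.
Does 1 divide 10? 10 = 1 x 10, so yes.

By the theorem on linear Diophantine equations, 2u + 5v = 10 has integer solutions if and only if gcd(2, 5) divides 10. Since 1 | 10, solutions exist.

Yes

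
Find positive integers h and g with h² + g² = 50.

We need to find integers h, g > 0 such that h² + g² = 50.
Trying h = 1: g² = 50 - 1² = 50 - 1 = 49
g = 7
Check: 1² + 7² = 1 + 49 = 50 ✓

50 = 1² + 7²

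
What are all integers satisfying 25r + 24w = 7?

Step 1: Compute gcd(25, 24) = 1.
Since 1 divides 7, solutions exist.

Step 2: Find a particular solution using extended Euclidean algorithm.
We get r₀ = 7, w₀ = -7.
Check: 25*7 + 24*-7 = 7 = 7 ✓

Step 3: Write the general solution.
r = 7 + (24/1)t = 7 + 24t
w = -7 - (25/1)t = -7 - 25t
for any integer t.

r = 7 + 24t, w = -7 - 25t for integer t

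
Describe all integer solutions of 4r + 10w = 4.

Step 1: Compute gcd(4, 10) = 2.
Since 2 divides 4, solutions exist.

Step 2: Find a particular solution using extended Euclidean algorithm.
We get r₀ = -4, w₀ = 2.
Check: 4*-4 + 10*2 = 4 = 4 ✓

Step 3: Write the general solution.
r = -4 + (10/2)t = -4 + 5t
w = 2 - (4/2)t = 2 - 2t
for any integer t.

r = -4 + 5t, w = 2 - 2t for integer t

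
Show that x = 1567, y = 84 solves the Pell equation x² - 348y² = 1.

Compute x² = 1567² = 2455489
Compute 348y² = 348·84² = 348·7056 = 2455488
x² - 348y² = 2455489 - 2455488 = 1
Since this equals 1, (1567, 84) is a solution.

Yes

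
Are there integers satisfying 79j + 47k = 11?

Step 1: Compute gcd(79, 47).
gcd(79, 47) = 1

Step 2: Check divisibility.
Does 1 divide 11? 11 = 1 x 11, so yes.

By the theorem on linear Diophantine equations, 79j + 47k = 11 has integer solutions if and only if gcd(79, 47) divides 11. Since 1 | 11, solutions exist.

Yes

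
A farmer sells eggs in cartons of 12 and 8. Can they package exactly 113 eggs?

We need non-negative a, b with 12a + 8b = 113.
gcd(12, 8) = 4, and 4 does not divide 113.
No integer solutions exist.

No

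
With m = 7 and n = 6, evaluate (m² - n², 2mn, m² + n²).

a = m² - n² = 49 - 36 = 13
b = 2mn = 2·7·6 = 84
c = m² + n² = 49 + 36 = 85
Verify: 13² + 84² = 169 + 7056 = 7225 = 85² ✓

(13, 84, 85)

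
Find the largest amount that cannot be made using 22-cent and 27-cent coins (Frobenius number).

For two coprime denominations a and b, the Frobenius number (largest value not representable as a non-negative combination) is ab - a - b.
Here gcd(22, 27) = 1, so they are coprime.
F(22, 27) = 22·27 - 22 - 27 = 594 - 49 = 545

545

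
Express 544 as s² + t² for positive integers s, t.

We need to find integers s, t > 0 such that s² + t² = 544.
Trying s = 12: t² = 544 - 12² = 544 - 144 = 400
t = 20
Check: 12² + 20² = 144 + 400 = 544 ✓

544 = 12² + 20²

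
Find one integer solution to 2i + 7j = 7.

Step 1: Check solvability.
gcd(2, 7) = 1
Since 1 divides 7, solutions exist.

Step 2: Apply extended Euclidean algorithm to find gcd.
We find integers such that 2*x0 + 7*y0 = 1

Step 3: Scale the particular solution.
Multiply by 7/1 = 7:
i = -21, j = 7

Step 4: Verify.
2*(-21) + 7*(7) = 7 = 7 ✓

i = -21, j = 7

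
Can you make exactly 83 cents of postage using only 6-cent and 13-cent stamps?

We need non-negative x, y with 6x + 13y = 83.
gcd(6, 13) = 1 divides 83, so integer solutions exist.
Search for a non-negative one: x = 3 gives 13y = 83 - 18 = 65, so y = 5.
Check: 6·3 + 13·5 = 83 ✓

Yes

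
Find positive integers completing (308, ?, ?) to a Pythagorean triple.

We need the other leg and hypotenuse such that 308² + x² = c².
Take x = 435, c = 533: 308² + 435² = 94864 + 189225 = 284089 = 533² ✓
Triple: (435, 308, 533)

(435, 308, 533)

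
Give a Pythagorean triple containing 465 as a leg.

We need the other leg and hypotenuse such that 465² + x² = c².
Take x = 368, c = 593: 465² + 368² = 216225 + 135424 = 351649 = 593² ✓
Triple: (465, 368, 593)

(465, 368, 593)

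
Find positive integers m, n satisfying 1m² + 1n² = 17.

Try small values of m and check whether (17 - 1m²)/1 is a perfect square.
m = 1: 1·1² = 1, so 1n² = 17 - 1 = 16, giving n² = 16, n = 4.
Check: 1·1² + 1·4² = 1 + 16 = 17 ✓

m = 1, n = 4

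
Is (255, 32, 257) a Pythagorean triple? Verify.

Compute a² + b² = 255² + 32² = 65025 + 1024 = 66049
Compute c² = 257² = 66049
Since 66049 = 66049, confirmed.

Yes, it is a Pythagorean triple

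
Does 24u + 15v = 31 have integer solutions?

Step 1: Compute gcd(24, 15).
gcd(24, 15) = 3

Step 2: Check divisibility.
Does 3 divide 31? 31 = 3 x 10 + 1, so no.

By the theorem on linear Diophantine equations, 24u + 15v = 31 has integer solutions if and only if gcd(24, 15) divides 31. Since 3 does not divide 31, no solutions exist.

No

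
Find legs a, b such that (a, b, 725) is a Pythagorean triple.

We need a² + b² = 725² = 525625.
Trying: 333² + 644² = 110889 + 414736 = 525625 ✓

(333, 644, 725)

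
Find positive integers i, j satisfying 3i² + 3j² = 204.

Try small values of i and check whether (204 - 3i²)/3 is a perfect square.
i = 8: 3·8² = 192, so 3j² = 204 - 192 = 12, giving j² = 4, j = 2.
Check: 3·8² + 3·2² = 192 + 12 = 204 ✓

i = 8, j = 2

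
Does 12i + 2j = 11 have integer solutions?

Step 1: Compute gcd(12, 2).
gcd(12, 2) = 2

Step 2: Check divisibility.
Does 2 divide 11? 11 = 2 x 5 + 1, so no.

By the theorem on linear Diophantine equations, 12i + 2j = 11 has integer solutions if and only if gcd(12, 2) divides 11. Since 2 does not divide 11, no solutions exist.

No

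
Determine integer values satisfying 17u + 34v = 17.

Step 1: Check solvability.
gcd(17, 34) = 17
Since 17 divides 17, solutions exist.

Step 2: Apply extended Euclidean algorithm to find gcd.
We find integers such that 17*x0 + 34*y0 = 17

Step 3: Scale the particular solution.
Multiply by 17/17 = 1:
u = 1, v = 0

Step 4: Verify.
17*(1) + 34*(0) = 17 = 17 ✓

u = 1, v = 0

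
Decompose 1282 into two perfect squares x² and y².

We need to find integers x, y > 0 such that x² + y² = 1282.
Trying x = 21: y² = 1282 - 21² = 1282 - 441 = 841
y = 29
Check: 21² + 29² = 441 + 841 = 1282 ✓

1282 = 21² + 29²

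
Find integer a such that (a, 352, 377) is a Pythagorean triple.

a² = c² - b² = 377² - 352² = 142129 - 123904 = 18225
a = sqrt(18225) = 135

135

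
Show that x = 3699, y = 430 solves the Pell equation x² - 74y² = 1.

Compute x² = 3699² = 13682601
Compute 74y² = 74·430² = 74·184900 = 13682600
x² - 74y² = 13682601 - 13682600 = 1
Since this equals 1, (3699, 430) is a solution.

Yes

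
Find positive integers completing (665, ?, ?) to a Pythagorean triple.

We need the other leg and hypotenuse such that 665² + x² = c².
Take x = 1176, c = 1351: 665² + 1176² = 442225 + 1382976 = 1825201 = 1351² ✓
Triple: (665, 1176, 1351)

(665, 1176, 1351)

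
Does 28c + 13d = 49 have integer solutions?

Step 1: Compute gcd(28, 13).
gcd(28, 13) = 1

Step 2: Check divisibility.
Does 1 divide 49? 49 = 1 x 49, so yes.

By the theorem on linear Diophantine equations, 28c + 13d = 49 has integer solutions if and only if gcd(28, 13) divides 49. Since 1 | 49, solutions exist.

Yes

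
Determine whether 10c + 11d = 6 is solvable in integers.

Step 1: Compute gcd(10, 11).
gcd(10, 11) = 1

Step 2: Check divisibility.
Does 1 divide 6? 6 = 1 x 6, so yes.

By the theorem on linear Diophantine equations, 10c + 11d = 6 has integer solutions if and only if gcd(10, 11) divides 6. Since 1 | 6, solutions exist.

Yes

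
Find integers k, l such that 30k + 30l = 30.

Step 1: Check solvability.
gcd(30, 30) = 30
Since 30 divides 30, solutions exist.

Step 2: Apply extended Euclidean algorithm to find gcd.
We find integers such that 30*x0 + 30*y0 = 30

Step 3: Scale the particular solution.
Multiply by 30/30 = 1:
k = 0, l = 1

Step 4: Verify.
30*(0) + 30*(1) = 30 = 30 ✓

k = 0, l = 1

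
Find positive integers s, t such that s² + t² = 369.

Search for s with 369 - s² a perfect square.
s = 12: 369 - 12² = 369 - 144 = 225 = 15² ✓
So s = 12, t = 15.

s = 12, t = 15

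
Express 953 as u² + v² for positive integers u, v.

We need to find integers u, v > 0 such that u² + v² = 953.
Trying u = 13: v² = 953 - 13² = 953 - 169 = 784
v = 28
Check: 13² + 28² = 169 + 784 = 953 ✓

953 = 13² + 28²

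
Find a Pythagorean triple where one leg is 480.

We need the other leg and hypotenuse such that 480² + x² = c².
Take x = 31, c = 481: 480² + 31² = 230400 + 961 = 231361 = 481² ✓
Triple: (31, 480, 481)

(31, 480, 481)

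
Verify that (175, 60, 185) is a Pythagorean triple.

Compute a² + b² = 175² + 60² = 30625 + 3600 = 34225
Compute c² = 185² = 34225
Since 34225 = 34225, confirmed.

Yes, it is a Pythagorean triple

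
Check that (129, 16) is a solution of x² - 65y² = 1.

Compute x² = 129² = 16641
Compute 65y² = 65·16² = 65·256 = 16640
x² - 65y² = 16641 - 16640 = 1
Since this equals 1, (129, 16) is a solution.

Yes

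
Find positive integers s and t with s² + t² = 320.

We need to find integers s, t > 0 such that s² + t² = 320.
Trying s = 8: t² = 320 - 8² = 320 - 64 = 256
t = 16
Check: 8² + 16² = 64 + 256 = 320 ✓

320 = 8² + 16²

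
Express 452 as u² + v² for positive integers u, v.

We need to find integers u, v > 0 such that u² + v² = 452.
Trying u = 14: v² = 452 - 14² = 452 - 196 = 256
v = 16
Check: 14² + 16² = 196 + 256 = 452 ✓

452 = 14² + 16²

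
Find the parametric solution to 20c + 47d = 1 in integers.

Step 1: Compute gcd(20, 47) = 1.
Since 1 divides 1, solutions exist.

Step 2: Find a particular solution using extended Euclidean algorithm.
We get c₀ = -7, d₀ = 3.
Check: 20*-7 + 47*3 = 1 = 1 ✓

Step 3: Write the general solution.
c = -7 + (47/1)t = -7 + 47t
d = 3 - (20/1)t = 3 - 20t
for any integer t.

c = -7 + 47t, d = 3 - 20t for integer t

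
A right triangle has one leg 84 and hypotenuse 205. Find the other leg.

a² = c² - b² = 42025 - 7056 = 34969
a = 187

187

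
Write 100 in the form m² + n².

We need to find integers m, n > 0 such that m² + n² = 100.
Trying m = 6: n² = 100 - 6² = 100 - 36 = 64
n = 8
Check: 6² + 8² = 36 + 64 = 100 ✓

100 = 6² + 8²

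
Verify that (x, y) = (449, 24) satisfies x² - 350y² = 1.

Compute x² = 449² = 201601
Compute 350y² = 350·24² = 350·576 = 201600
x² - 350y² = 201601 - 201600 = 1
Since this equals 1, (449, 24) is a solution.

Yes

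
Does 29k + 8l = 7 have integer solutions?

Step 1: Compute gcd(29, 8).
gcd(29, 8) = 1

Step 2: Check divisibility.
Does 1 divide 7? 7 = 1 x 7, so yes.

By the theorem on linear Diophantine equations, 29k + 8l = 7 has integer solutions if and only if gcd(29, 8) divides 7. Since 1 | 7, solutions exist.

Yes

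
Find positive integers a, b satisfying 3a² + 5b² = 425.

Try small values of a and check whether (425 - 3a²)/5 is a perfect square.
a = 10: 3·10² = 300, so 5b² = 425 - 300 = 125, giving b² = 25, b = 5.
Check: 3·10² + 5·5² = 300 + 125 = 425 ✓

a = 10, b = 5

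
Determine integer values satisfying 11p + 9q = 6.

Step 1: Check solvability.
gcd(11, 9) = 1
Since 1 divides 6, solutions exist.

Step 2: Apply extended Euclidean algorithm to find gcd.
We find integers such that 11*x0 + 9*y0 = 1

Step 3: Scale the particular solution.
Multiply by 6/1 = 6:
p = -24, q = 30

Step 4: Verify.
11*(-24) + 9*(30) = 6 = 6 ✓

p = -24, q = 30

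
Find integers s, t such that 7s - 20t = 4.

Step 1: Check solvability.
gcd(7, 20) = 1
Since 1 divides 4, solutions exist.

Step 2: Apply extended Euclidean algorithm to find gcd.
We find integers such that 7*x0 + 20*y0 = 1

Step 3: Scale the particular solution.
Multiply by 4/1 = 4:
s = 12, t = 4

Step 4: Verify.
7*(12) - 20*(4) = 4 = 4 ✓

s = 12, t = 4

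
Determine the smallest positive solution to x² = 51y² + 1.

We seek the smallest positive integers (x, y) with x² - 51y² = 1, i.e., x² = 51y² + 1.
Try successive y values:
y = 1: x² = 51·1² + 1 = 52, not a perfect square
y = 2: x² = 51·2² + 1 = 205, not a perfect square
y = 3: x² = 51·3² + 1 = 460, not a perfect square
... continuing the search (or via continued fractions) ...
y = 7: x² = 51·7² + 1 = 2500, x = 50 ✓

Verify: 50² - 51·7² = 2500 - 2499 = 1 ✓

x = 50, y = 7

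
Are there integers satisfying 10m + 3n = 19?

Step 1: Compute gcd(10, 3).
gcd(10, 3) = 1

Step 2: Check divisibility.
Does 1 divide 19? 19 = 1 x 19, so yes.

By the theorem on linear Diophantine equations, 10m + 3n = 19 has integer solutions if and only if gcd(10, 3) divides 19. Since 1 | 19, solutions exist.

Yes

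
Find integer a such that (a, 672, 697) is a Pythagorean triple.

a² = c² - b² = 697² - 672² = 485809 - 451584 = 34225
a = sqrt(34225) = 185

185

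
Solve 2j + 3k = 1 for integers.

Step 1: Check solvability.
gcd(2, 3) = 1
Since 1 divides 1, solutions exist.

Step 2: Apply extended Euclidean algorithm to find gcd.
We find integers such that 2*x0 + 3*y0 = 1

Step 3: Scale the particular solution.
Multiply by 1/1 = 1:
j = -1, k = 1

Step 4: Verify.
2*(-1) + 3*(1) = 1 = 1 ✓

j = -1, k = 1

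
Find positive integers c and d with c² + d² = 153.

We need to find integers c, d > 0 such that c² + d² = 153.
Trying c = 3: d² = 153 - 3² = 153 - 9 = 144
d = 12
Check: 3² + 12² = 9 + 144 = 153 ✓

153 = 3² + 12²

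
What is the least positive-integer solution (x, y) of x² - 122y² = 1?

We seek the smallest positive integers (x, y) with x² - 122y² = 1, i.e., x² = 122y² + 1.
Try successive y values:
y = 1: x² = 122·1² + 1 = 123, not a perfect square
y = 2: x² = 122·2² + 1 = 489, not a perfect square
y = 3: x² = 122·3² + 1 = 1099, not a perfect square
... continuing the search (or via continued fractions) ...
y = 22: x² = 122·22² + 1 = 59049, x = 243 ✓

Verify: 243² - 122·22² = 59049 - 59048 = 1 ✓

x = 243, y = 22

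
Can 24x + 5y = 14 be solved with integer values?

Step 1: Compute gcd(24, 5).
gcd(24, 5) = 1

Step 2: Check divisibility.
Does 1 divide 14? 14 = 1 x 14, so yes.

By the theorem on linear Diophantine equations, 24x + 5y = 14 has integer solutions if and only if gcd(24, 5) divides 14. Since 1 | 14, solutions exist.

Yes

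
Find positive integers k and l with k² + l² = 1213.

We need to find integers k, l > 0 such that k² + l² = 1213.
Trying k = 22: l² = 1213 - 22² = 1213 - 484 = 729
l = 27
Check: 22² + 27² = 484 + 729 = 1213 ✓

1213 = 22² + 27²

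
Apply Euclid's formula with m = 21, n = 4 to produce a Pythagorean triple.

a = m² - n² = 21² - 4² = 441 - 16 = 425
b = 2mn = 2·21·4 = 168
c = m² + n² = 441 + 16 = 457
Verify: 425² + 168² = 180625 + 28224 = 208849 = 457² ✓

(425, 168, 457)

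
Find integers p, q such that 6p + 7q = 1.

Step 1: Check solvability.
gcd(6, 7) = 1
Since 1 divides 1, solutions exist.

Step 2: Apply extended Euclidean algorithm to find gcd.
We find integers such that 6*x0 + 7*y0 = 1

Step 3: Scale the particular solution.
Multiply by 1/1 = 1:
p = -1, q = 1

Step 4: Verify.
6*(-1) + 7*(1) = 1 = 1 ✓

p = -1, q = 1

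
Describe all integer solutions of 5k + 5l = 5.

Step 1: Compute gcd(5, 5) = 5.
Since 5 divides 5, solutions exist.

Step 2: Find a particular solution using extended Euclidean algorithm.
We get k₀ = 0, l₀ = 1.
Check: 5*0 + 5*1 = 5 = 5 ✓

Step 3: Write the general solution.
k = 0 + (5/5)t = 0 + 1t
l = 1 - (5/5)t = 1 - 1t
for any integer t.

k = 0 + 1t, l = 1 - 1t for integer t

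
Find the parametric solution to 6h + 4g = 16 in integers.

Step 1: Compute gcd(6, 4) = 2.
Since 2 divides 16, solutions exist.

Step 2: Find a particular solution using extended Euclidean algorithm.
We get h₀ = 8, g₀ = -8.
Check: 6*8 + 4*-8 = 16 = 16 ✓

Step 3: Write the general solution.
h = 8 + (4/2)t = 8 + 2t
g = -8 - (6/2)t = -8 - 3t
for any integer t.

h = 8 + 2t, g = -8 - 3t for integer t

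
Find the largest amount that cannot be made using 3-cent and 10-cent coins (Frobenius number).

For two coprime denominations a and b, the Frobenius number (largest value not representable as a non-negative combination) is ab - a - b.
Here gcd(3, 10) = 1, so they are coprime.
F(3, 10) = 3·10 - 3 - 10 = 30 - 13 = 17

17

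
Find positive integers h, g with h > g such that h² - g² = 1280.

Factor: h² - g² = (h+g)(h-g) = 1280.
We need two factors of 1280 with the same parity.
Use h+g = 640 and h-g = 2 (product 640·2 = 1280).
Adding: 2h = 642, so h = 321.
Subtracting: 2g = 638, so g = 319.
Check: 321² - 319² = 103041 - 101761 = 1280 ✓

h = 321, g = 319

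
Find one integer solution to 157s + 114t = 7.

Step 1: Check solvability.
gcd(157, 114) = 1
Since 1 divides 7, solutions exist.

Step 2: Apply extended Euclidean algorithm to find gcd.
We find integers such that 157*x0 + 114*y0 = 1

Step 3: Scale the particular solution.
Multiply by 7/1 = 7:
s = -371, t = 511

Step 4: Verify.
157*(-371) + 114*(511) = 7 = 7 ✓

s = -371, t = 511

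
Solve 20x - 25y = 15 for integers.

Step 1: Check solvability.
gcd(20, 25) = 5
Since 5 divides 15, solutions exist.

Step 2: Apply extended Euclidean algorithm to find gcd.
We find integers such that 20*x0 + 25*y0 = 5

Step 3: Scale the particular solution.
Multiply by 15/5 = 3:
x = -3, y = -3

Step 4: Verify.
20*(-3) - 25*(-3) = 15 = 15 ✓

x = -3, y = -3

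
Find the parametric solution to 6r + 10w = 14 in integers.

Step 1: Compute gcd(6, 10) = 2.
Since 2 divides 14, solutions exist.

Step 2: Find a particular solution using extended Euclidean algorithm.
We get r₀ = 14, w₀ = -7.
Check: 6*14 + 10*-7 = 14 = 14 ✓

Step 3: Write the general solution.
r = 14 + (10/2)t = 14 + 5t
w = -7 - (6/2)t = -7 - 3t
for any integer t.

r = 14 + 5t, w = -7 - 3t for integer t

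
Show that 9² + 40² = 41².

Compute a² + b² = 9² + 40² = 81 + 1600 = 1681
Compute c² = 41² = 1681
Since 1681 = 1681, confirmed.

Yes, it is a Pythagorean triple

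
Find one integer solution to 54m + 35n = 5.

Step 1: Check solvability.
gcd(54, 35) = 1
Since 1 divides 5, solutions exist.

Step 2: Apply extended Euclidean algorithm to find gcd.
We find integers such that 54*x0 + 35*y0 = 1

Step 3: Scale the particular solution.
Multiply by 5/1 = 5:
m = -55, n = 85

Step 4: Verify.
54*(-55) + 35*(85) = 5 = 5 ✓

m = -55, n = 85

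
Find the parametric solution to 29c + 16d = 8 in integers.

Step 1: Compute gcd(29, 16) = 1.
Since 1 divides 8, solutions exist.

Step 2: Find a particular solution using extended Euclidean algorithm.
We get c₀ = 40, d₀ = -72.
Check: 29*40 + 16*-72 = 8 = 8 ✓

Step 3: Write the general solution.
c = 40 + (16/1)t = 40 + 16t
d = -72 - (29/1)t = -72 - 29t
for any integer t.

c = 40 + 16t, d = -72 - 29t for integer t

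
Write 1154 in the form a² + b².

We need to find integers a, b > 0 such that a² + b² = 1154.
Trying a = 23: b² = 1154 - 23² = 1154 - 529 = 625
b = 25
Check: 23² + 25² = 529 + 625 = 1154 ✓

1154 = 23² + 25²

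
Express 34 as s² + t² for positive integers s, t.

We need to find integers s, t > 0 such that s² + t² = 34.
Trying s = 3: t² = 34 - 3² = 34 - 9 = 25
t = 5
Check: 3² + 5² = 9 + 25 = 34 ✓

34 = 3² + 5²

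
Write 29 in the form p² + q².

We need to find integers p, q > 0 such that p² + q² = 29.
Trying p = 2: q² = 29 - 2² = 29 - 4 = 25
q = 5
Check: 2² + 5² = 4 + 25 = 29 ✓

29 = 2² + 5²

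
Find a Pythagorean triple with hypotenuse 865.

We need a² + b² = 865² = 748225.
Trying: 287² + 816² = 82369 + 665856 = 748225 ✓

(287, 816, 865)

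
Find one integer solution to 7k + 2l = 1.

Step 1: Check solvability.
gcd(7, 2) = 1
Since 1 divides 1, solutions exist.

Step 2: Apply extended Euclidean algorithm to find gcd.
We find integers such that 7*x0 + 2*y0 = 1

Step 3: Scale the particular solution.
Multiply by 1/1 = 1:
k = 1, l = -3

Step 4: Verify.
7*(1) + 2*(-3) = 1 = 1 ✓

k = 1, l = -3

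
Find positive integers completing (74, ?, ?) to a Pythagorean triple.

We need the other leg and hypotenuse such that 74² + x² = c².
Take x = 1368, c = 1370: 74² + 1368² = 5476 + 1871424 = 1876900 = 1370² ✓
Triple: (74, 1368, 1370)

(74, 1368, 1370)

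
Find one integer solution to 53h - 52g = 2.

Step 1: Check solvability.
gcd(53, 52) = 1
Since 1 divides 2, solutions exist.

Step 2: Apply extended Euclidean algorithm to find gcd.
We find integers such that 53*x0 + 52*y0 = 1

Step 3: Scale the particular solution.
Multiply by 2/1 = 2:
h = 2, g = 2

Step 4: Verify.
53*(2) - 52*(2) = 2 = 2 ✓

h = 2, g = 2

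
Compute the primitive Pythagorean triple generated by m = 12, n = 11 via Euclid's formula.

a = m² - n² = 144 - 121 = 23
b = 2mn = 2·12·11 = 264
c = m² + n² = 144 + 121 = 265
Verify: 23² + 264² = 529 + 69696 = 70225 = 265² ✓

(23, 264, 265)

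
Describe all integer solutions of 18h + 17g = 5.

Step 1: Compute gcd(18, 17) = 1.
Since 1 divides 5, solutions exist.

Step 2: Find a particular solution using extended Euclidean algorithm.
We get h₀ = 5, g₀ = -5.
Check: 18*5 + 17*-5 = 5 = 5 ✓

Step 3: Write the general solution.
h = 5 + (17/1)t = 5 + 17t
g = -5 - (18/1)t = -5 - 18t
for any integer t.

h = 5 + 17t, g = -5 - 18t for integer t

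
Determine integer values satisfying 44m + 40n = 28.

Step 1: Check solvability.
gcd(44, 40) = 4
Since 4 divides 28, solutions exist.

Step 2: Apply extended Euclidean algorithm to find gcd.
We find integers such that 44*x0 + 40*y0 = 4

Step 3: Scale the particular solution.
Multiply by 28/4 = 7:
m = 7, n = -7

Step 4: Verify.
44*(7) + 40*(-7) = 28 = 28 ✓

m = 7, n = -7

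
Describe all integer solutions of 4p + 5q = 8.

Step 1: Compute gcd(4, 5) = 1.
Since 1 divides 8, solutions exist.

Step 2: Find a particular solution using extended Euclidean algorithm.
We get p₀ = -8, q₀ = 8.
Check: 4*-8 + 5*8 = 8 = 8 ✓

Step 3: Write the general solution.
p = -8 + (5/1)t = -8 + 5t
q = 8 - (4/1)t = 8 - 4t
for any integer t.

p = -8 + 5t, q = 8 - 4t for integer t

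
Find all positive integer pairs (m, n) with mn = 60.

The positive divisors of 60 are: 1, 2, 3, 4, 5, 6, 10, 12, 15, 20, 30, 60.
Each divisor d gives the pair (d, 60/d):
(1, 60), (2, 30), (3, 20), (4, 15), (5, 12), (6, 10), (10, 6), (12, 5), (15, 4), (20, 3), (30, 2), (60, 1)

(1, 60), (2, 30), (3, 20), (4, 15), (5, 12), (6, 10), (10, 6), (12, 5), (15, 4), (20, 3), (30, 2), (60, 1)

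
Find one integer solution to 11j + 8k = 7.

Step 1: Check solvability.
gcd(11, 8) = 1
Since 1 divides 7, solutions exist.

Step 2: Apply extended Euclidean algorithm to find gcd.
We find integers such that 11*x0 + 8*y0 = 1

Step 3: Scale the particular solution.
Multiply by 7/1 = 7:
j = 21, k = -28

Step 4: Verify.
11*(21) + 8*(-28) = 7 = 7 ✓

j = 21, k = -28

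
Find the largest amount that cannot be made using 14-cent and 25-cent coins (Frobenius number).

For two coprime denominations a and b, the Frobenius number (largest value not representable as a non-negative combination) is ab - a - b.
Here gcd(14, 25) = 1, so they are coprime.
F(14, 25) = 14·25 - 14 - 25 = 350 - 39 = 311

311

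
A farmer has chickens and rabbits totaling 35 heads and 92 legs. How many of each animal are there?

Let c = chickens, r = rabbits.
Heads: c + r = 35
Legs: 2c + 4r = 92
From the first equation, c = 35 - r. Substitute:
2(35 - r) + 4r = 92
70 + 2r = 92
r = (92 - 70)/2 = 11
c = 35 - 11 = 24

Chickens: 24, Rabbits: 11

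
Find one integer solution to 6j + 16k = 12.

Step 1: Check solvability.
gcd(6, 16) = 2
Since 2 divides 12, solutions exist.

Step 2: Apply extended Euclidean algorithm to find gcd.
We find integers such that 6*x0 + 16*y0 = 2

Step 3: Scale the particular solution.
Multiply by 12/2 = 6:
j = 18, k = -6

Step 4: Verify.
6*(18) + 16*(-6) = 12 = 12 ✓

j = 18, k = -6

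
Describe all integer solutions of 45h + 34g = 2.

Step 1: Compute gcd(45, 34) = 1.
Since 1 divides 2, solutions exist.

Step 2: Find a particular solution using extended Euclidean algorithm.
We get h₀ = -6, g₀ = 8.
Check: 45*-6 + 34*8 = 2 = 2 ✓

Step 3: Write the general solution.
h = -6 + (34/1)t = -6 + 34t
g = 8 - (45/1)t = 8 - 45t
for any integer t.

h = -6 + 34t, g = 8 - 45t for integer t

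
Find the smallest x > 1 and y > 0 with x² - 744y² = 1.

We seek the smallest positive integers (x, y) with x² - 744y² = 1, i.e., x² = 744y² + 1.
Try successive y values:
y = 1: x² = 744·1² + 1 = 745, not a perfect square
y = 2: x² = 744·2² + 1 = 2977, not a perfect square
y = 3: x² = 744·3² + 1 = 6697, not a perfect square
... continuing the search (or via continued fractions) ...
y = 275: x² = 744·275² + 1 = 56265001, x = 7501 ✓

Verify: 7501² - 744·275² = 56265001 - 56265000 = 1 ✓

x = 7501, y = 275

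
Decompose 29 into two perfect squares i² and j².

We need to find integers i, j > 0 such that i² + j² = 29.
Trying i = 2: j² = 29 - 2² = 29 - 4 = 25
j = 5
Check: 2² + 5² = 4 + 25 = 29 ✓

29 = 2² + 5²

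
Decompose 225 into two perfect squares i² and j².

We need to find integers i, j > 0 such that i² + j² = 225.
Trying i = 9: j² = 225 - 9² = 225 - 81 = 144
j = 12
Check: 9² + 12² = 81 + 144 = 225 ✓

225 = 9² + 12²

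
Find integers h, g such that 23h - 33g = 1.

Step 1: Check solvability.
gcd(23, 33) = 1
Since 1 divides 1, solutions exist.

Step 2: Apply extended Euclidean algorithm to find gcd.
We find integers such that 23*x0 + 33*y0 = 1

Step 3: Scale the particular solution.
Multiply by 1/1 = 1:
h = -10, g = -7

Step 4: Verify.
23*(-10) - 33*(-7) = 1 = 1 ✓

h = -10, g = -7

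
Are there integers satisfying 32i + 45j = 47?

Step 1: Compute gcd(32, 45).
gcd(32, 45) = 1

Step 2: Check divisibility.
Does 1 divide 47? 47 = 1 x 47, so yes.

By the theorem on linear Diophantine equations, 32i + 45j = 47 has integer solutions if and only if gcd(32, 45) divides 47. Since 1 | 47, solutions exist.

Yes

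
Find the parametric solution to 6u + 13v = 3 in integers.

Step 1: Compute gcd(6, 13) = 1.
Since 1 divides 3, solutions exist.

Step 2: Find a particular solution using extended Euclidean algorithm.
We get u₀ = -6, v₀ = 3.
Check: 6*-6 + 13*3 = 3 = 3 ✓

Step 3: Write the general solution.
u = -6 + (13/1)t = -6 + 13t
v = 3 - (6/1)t = 3 - 6t
for any integer t.

u = -6 + 13t, v = 3 - 6t for integer t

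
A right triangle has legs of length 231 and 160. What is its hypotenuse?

c² = a² + b² = 231² + 160² = 53361 + 25600 = 78961
c = 281

281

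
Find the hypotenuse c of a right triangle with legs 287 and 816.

c² = a² + b² = 287² + 816² = 82369 + 665856 = 748225
c = sqrt(748225) = 865

865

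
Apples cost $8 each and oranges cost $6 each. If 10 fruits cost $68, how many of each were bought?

Let a = apples, o = oranges.
a + o = 10
8a + 6o = 68
Substitute o = 10 - a:
8a + 6(10 - a) = 68
(8 - 6)a = 68 - 60
2a = 8
a = 4, o = 10 - 4 = 6

Apples: 4, Oranges: 6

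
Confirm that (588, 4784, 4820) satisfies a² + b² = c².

Compute a² + b² = 588² + 4784² = 345744 + 22886656 = 23232400
Compute c² = 4820² = 23232400
Since 23232400 = 23232400, confirmed.

Yes, it is a Pythagorean triple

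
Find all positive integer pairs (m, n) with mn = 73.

The positive divisors of 73 are: 1, 73.
Each divisor d gives the pair (d, 73/d):
(1, 73), (73, 1)

(1, 73), (73, 1)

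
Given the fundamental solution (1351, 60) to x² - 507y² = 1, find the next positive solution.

Solutions to x² - Dy² = 1 are generated by powers of (x₀ + y₀√D).
The next solution satisfies x₁ + y₁√507 = (x₀ + y₀√507)², giving:
x₁ = x₀² + 507y₀² = 1351² + 507·60² = 1825201 + 1825200 = 3650401
y₁ = 2x₀y₀ = 2·1351·60 = 162120

Verify: 3650401² - 507·162120² = 13325427460801 - 13325427460800 = 1 ✓

x = 3650401, y = 162120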